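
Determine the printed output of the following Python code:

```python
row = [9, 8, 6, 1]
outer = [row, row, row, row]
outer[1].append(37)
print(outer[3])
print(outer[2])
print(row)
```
[9, 8, 6, 1, 37]
[9, 8, 6, 1, 37]
[9, 8, 6, 1, 37]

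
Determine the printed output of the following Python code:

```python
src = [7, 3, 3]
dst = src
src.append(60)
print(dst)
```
[7, 3, 3, 60]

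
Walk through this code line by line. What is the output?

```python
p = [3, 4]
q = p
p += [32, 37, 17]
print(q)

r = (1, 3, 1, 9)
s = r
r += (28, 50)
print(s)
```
[3, 4, 32, 37, 17]
(1, 3, 1, 9)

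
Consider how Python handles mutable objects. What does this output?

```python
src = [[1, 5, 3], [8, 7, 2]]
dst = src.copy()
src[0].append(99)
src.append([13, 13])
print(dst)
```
[[1, 5, 3, 99], [8, 7, 2]]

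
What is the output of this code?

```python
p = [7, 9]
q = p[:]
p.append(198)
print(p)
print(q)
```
[7, 9, 198]
[7, 9]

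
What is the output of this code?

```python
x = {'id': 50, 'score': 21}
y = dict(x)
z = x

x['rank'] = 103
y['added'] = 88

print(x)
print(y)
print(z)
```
{'id': 50, 'score': 21, 'rank': 103}
{'id': 50, 'score': 21, 'added': 88}
{'id': 50, 'score': 21, 'rank': 103}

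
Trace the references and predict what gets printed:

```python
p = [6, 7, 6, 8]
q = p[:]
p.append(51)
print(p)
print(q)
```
[6, 7, 6, 8, 51]
[6, 7, 6, 8]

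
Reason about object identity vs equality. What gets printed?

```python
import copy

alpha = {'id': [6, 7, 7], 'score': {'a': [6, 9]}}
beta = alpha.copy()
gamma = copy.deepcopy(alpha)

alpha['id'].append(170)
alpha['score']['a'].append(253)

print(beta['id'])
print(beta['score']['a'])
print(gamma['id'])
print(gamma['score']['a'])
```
[6, 7, 7, 170]
[6, 9, 253]
[6, 7, 7]
[6, 9]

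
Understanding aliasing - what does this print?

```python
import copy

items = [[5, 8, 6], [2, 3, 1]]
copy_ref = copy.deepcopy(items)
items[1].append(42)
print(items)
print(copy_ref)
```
[[5, 8, 6], [2, 3, 1, 42]]
[[5, 8, 6], [2, 3, 1]]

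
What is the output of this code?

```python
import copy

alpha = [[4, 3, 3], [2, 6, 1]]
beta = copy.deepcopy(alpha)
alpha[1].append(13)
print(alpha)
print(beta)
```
[[4, 3, 3], [2, 6, 1, 13]]
[[4, 3, 3], [2, 6, 1]]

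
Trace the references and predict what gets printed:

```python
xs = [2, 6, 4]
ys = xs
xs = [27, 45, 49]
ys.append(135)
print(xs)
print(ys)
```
[27, 45, 49]
[2, 6, 4, 135]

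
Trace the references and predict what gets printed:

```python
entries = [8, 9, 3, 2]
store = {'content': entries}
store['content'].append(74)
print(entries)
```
[8, 9, 3, 2, 74]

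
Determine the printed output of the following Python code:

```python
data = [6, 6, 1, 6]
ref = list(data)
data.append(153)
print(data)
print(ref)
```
[6, 6, 1, 6, 153]
[6, 6, 1, 6]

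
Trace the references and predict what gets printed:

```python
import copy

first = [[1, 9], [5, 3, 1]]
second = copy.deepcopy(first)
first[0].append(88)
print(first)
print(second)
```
[[1, 9, 88], [5, 3, 1]]
[[1, 9], [5, 3, 1]]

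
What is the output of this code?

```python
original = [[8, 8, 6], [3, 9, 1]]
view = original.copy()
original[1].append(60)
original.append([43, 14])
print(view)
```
[[8, 8, 6], [3, 9, 1, 60]]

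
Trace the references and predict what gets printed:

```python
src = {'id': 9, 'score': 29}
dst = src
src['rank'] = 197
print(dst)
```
{'id': 9, 'score': 29, 'rank': 197}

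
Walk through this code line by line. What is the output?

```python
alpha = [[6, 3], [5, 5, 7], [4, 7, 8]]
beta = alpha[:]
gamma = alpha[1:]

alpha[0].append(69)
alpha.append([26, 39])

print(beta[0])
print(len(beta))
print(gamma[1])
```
[6, 3, 69]
3
[4, 7, 8]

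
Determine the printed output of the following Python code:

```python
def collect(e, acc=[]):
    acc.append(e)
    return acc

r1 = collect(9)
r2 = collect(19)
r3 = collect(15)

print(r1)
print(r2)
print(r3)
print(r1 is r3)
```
[9, 19, 15]
[9, 19, 15]
[9, 19, 15]
True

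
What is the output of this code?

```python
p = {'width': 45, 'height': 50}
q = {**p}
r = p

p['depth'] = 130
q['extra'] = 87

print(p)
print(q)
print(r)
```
{'width': 45, 'height': 50, 'depth': 130}
{'width': 45, 'height': 50, 'extra': 87}
{'width': 45, 'height': 50, 'depth': 130}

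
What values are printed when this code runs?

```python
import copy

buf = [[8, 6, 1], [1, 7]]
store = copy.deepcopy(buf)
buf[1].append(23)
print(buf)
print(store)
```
[[8, 6, 1], [1, 7, 23]]
[[8, 6, 1], [1, 7]]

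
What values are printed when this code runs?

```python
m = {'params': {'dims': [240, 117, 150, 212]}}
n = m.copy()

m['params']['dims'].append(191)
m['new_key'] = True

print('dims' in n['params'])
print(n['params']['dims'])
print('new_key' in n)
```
True
[240, 117, 150, 212, 191]
False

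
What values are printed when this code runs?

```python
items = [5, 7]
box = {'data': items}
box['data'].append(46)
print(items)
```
[5, 7, 46]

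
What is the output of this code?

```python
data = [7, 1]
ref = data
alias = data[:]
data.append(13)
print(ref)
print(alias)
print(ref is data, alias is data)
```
[7, 1, 13]
[7, 1]
True False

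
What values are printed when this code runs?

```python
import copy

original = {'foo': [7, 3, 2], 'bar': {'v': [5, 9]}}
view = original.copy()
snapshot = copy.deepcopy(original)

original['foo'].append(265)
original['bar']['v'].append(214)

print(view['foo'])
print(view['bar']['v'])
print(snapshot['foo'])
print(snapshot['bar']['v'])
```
[7, 3, 2, 265]
[5, 9, 214]
[7, 3, 2]
[5, 9]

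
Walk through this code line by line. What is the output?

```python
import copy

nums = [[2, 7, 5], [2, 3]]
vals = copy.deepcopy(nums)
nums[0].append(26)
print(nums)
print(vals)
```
[[2, 7, 5, 26], [2, 3]]
[[2, 7, 5], [2, 3]]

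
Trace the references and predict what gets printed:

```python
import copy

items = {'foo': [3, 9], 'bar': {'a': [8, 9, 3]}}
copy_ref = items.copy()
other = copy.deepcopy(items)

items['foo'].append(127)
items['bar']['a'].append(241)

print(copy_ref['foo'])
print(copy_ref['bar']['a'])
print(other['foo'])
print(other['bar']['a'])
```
[3, 9, 127]
[8, 9, 3, 241]
[3, 9]
[8, 9, 3]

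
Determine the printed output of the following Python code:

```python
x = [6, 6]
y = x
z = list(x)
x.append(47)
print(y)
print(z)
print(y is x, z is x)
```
[6, 6, 47]
[6, 6]
True False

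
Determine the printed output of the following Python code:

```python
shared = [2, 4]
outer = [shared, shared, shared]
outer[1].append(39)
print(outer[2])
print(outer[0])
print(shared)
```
[2, 4, 39]
[2, 4, 39]
[2, 4, 39]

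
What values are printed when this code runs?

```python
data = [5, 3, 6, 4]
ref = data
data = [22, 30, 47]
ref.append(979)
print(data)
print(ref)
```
[22, 30, 47]
[5, 3, 6, 4, 979]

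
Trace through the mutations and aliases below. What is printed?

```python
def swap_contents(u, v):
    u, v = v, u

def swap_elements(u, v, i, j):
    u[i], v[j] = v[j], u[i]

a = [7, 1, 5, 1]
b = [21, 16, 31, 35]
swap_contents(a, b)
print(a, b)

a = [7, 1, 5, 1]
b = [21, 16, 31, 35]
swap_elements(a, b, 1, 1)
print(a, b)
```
[7, 1, 5, 1] [21, 16, 31, 35]
[7, 16, 5, 1] [21, 1, 31, 35]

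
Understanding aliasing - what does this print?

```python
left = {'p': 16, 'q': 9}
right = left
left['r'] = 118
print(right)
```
{'p': 16, 'q': 9, 'r': 118}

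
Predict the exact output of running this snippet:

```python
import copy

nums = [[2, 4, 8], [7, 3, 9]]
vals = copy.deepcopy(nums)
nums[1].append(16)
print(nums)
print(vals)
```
[[2, 4, 8], [7, 3, 9, 16]]
[[2, 4, 8], [7, 3, 9]]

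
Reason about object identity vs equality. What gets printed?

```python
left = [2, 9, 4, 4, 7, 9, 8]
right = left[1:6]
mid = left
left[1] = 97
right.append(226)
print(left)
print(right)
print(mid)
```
[2, 97, 4, 4, 7, 9, 8]
[9, 4, 4, 7, 9, 226]
[2, 97, 4, 4, 7, 9, 8]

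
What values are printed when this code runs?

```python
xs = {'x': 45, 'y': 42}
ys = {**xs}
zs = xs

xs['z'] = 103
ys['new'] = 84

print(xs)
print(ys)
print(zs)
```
{'x': 45, 'y': 42, 'z': 103}
{'x': 45, 'y': 42, 'new': 84}
{'x': 45, 'y': 42, 'z': 103}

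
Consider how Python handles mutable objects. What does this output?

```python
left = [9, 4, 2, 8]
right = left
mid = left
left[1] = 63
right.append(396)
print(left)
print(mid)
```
[9, 63, 2, 8, 396]
[9, 63, 2, 8, 396]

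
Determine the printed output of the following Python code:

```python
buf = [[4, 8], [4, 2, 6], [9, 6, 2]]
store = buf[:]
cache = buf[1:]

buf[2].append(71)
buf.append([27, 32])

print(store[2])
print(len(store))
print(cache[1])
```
[9, 6, 2, 71]
3
[9, 6, 2, 71]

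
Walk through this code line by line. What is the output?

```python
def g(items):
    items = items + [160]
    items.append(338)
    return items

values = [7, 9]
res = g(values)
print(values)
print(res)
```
[7, 9]
[7, 9, 160, 338]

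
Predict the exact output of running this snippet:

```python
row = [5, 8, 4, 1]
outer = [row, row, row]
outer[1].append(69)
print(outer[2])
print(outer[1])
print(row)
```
[5, 8, 4, 1, 69]
[5, 8, 4, 1, 69]
[5, 8, 4, 1, 69]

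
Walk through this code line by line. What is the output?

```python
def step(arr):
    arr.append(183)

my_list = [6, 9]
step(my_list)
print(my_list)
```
[6, 9, 183]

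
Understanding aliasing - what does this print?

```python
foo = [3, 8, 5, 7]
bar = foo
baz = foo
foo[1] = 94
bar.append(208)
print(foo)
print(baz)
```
[3, 94, 5, 7, 208]
[3, 94, 5, 7, 208]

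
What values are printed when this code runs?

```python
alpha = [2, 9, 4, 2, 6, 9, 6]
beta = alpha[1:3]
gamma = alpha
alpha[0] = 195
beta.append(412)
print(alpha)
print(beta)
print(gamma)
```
[195, 9, 4, 2, 6, 9, 6]
[9, 4, 412]
[195, 9, 4, 2, 6, 9, 6]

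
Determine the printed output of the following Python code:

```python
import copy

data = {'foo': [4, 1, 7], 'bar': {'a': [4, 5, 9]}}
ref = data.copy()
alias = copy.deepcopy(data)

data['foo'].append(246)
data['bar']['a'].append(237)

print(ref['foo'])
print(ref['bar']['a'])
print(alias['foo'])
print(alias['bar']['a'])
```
[4, 1, 7, 246]
[4, 5, 9, 237]
[4, 1, 7]
[4, 5, 9]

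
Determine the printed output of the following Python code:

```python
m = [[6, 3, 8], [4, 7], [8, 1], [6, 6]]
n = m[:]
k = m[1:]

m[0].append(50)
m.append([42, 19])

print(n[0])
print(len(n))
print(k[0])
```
[6, 3, 8, 50]
4
[4, 7]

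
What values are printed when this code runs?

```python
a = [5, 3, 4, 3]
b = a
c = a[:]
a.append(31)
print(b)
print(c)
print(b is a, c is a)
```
[5, 3, 4, 3, 31]
[5, 3, 4, 3]
True False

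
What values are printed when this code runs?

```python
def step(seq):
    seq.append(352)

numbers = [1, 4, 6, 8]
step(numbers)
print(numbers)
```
[1, 4, 6, 8, 352]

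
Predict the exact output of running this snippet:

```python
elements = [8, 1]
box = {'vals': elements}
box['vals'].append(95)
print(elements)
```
[8, 1, 95]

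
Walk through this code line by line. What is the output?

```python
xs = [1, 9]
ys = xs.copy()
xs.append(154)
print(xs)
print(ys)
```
[1, 9, 154]
[1, 9]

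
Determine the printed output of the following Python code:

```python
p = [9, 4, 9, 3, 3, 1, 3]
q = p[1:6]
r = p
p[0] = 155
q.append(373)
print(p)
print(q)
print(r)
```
[155, 4, 9, 3, 3, 1, 3]
[4, 9, 3, 3, 1, 373]
[155, 4, 9, 3, 3, 1, 3]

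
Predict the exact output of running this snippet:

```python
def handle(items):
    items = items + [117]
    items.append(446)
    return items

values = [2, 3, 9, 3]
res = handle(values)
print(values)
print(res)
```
[2, 3, 9, 3]
[2, 3, 9, 3, 117, 446]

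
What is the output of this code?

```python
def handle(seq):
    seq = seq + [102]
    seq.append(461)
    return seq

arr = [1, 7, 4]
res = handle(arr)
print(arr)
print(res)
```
[1, 7, 4]
[1, 7, 4, 102, 461]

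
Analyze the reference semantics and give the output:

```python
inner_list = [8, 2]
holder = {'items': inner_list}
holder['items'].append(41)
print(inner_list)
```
[8, 2, 41]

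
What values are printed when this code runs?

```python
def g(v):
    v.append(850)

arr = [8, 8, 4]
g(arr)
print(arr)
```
[8, 8, 4, 850]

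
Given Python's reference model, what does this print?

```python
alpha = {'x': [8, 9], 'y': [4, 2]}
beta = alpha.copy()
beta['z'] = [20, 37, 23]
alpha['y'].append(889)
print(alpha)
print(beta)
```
{'x': [8, 9], 'y': [4, 2, 889]}
{'x': [8, 9], 'y': [4, 2, 889], 'z': [20, 37, 23]}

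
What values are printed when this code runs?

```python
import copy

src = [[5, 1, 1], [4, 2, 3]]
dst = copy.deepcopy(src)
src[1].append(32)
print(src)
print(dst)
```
[[5, 1, 1], [4, 2, 3, 32]]
[[5, 1, 1], [4, 2, 3]]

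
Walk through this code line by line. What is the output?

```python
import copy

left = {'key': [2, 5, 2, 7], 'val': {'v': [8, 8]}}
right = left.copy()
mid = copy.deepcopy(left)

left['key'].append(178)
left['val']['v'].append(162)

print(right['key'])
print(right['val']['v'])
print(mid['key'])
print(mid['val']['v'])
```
[2, 5, 2, 7, 178]
[8, 8, 162]
[2, 5, 2, 7]
[8, 8]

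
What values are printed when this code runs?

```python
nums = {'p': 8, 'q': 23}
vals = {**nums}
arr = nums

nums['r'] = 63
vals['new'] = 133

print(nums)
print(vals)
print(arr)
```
{'p': 8, 'q': 23, 'r': 63}
{'p': 8, 'q': 23, 'new': 133}
{'p': 8, 'q': 23, 'r': 63}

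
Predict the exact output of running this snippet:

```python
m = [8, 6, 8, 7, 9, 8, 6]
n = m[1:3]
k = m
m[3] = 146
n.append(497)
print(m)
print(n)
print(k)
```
[8, 6, 8, 146, 9, 8, 6]
[6, 8, 497]
[8, 6, 8, 146, 9, 8, 6]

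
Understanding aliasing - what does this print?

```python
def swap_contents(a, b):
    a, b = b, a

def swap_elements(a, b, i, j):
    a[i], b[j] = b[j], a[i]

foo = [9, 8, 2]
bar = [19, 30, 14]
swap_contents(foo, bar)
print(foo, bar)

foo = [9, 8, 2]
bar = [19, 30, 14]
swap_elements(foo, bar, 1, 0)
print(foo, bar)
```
[9, 8, 2] [19, 30, 14]
[9, 19, 2] [8, 30, 14]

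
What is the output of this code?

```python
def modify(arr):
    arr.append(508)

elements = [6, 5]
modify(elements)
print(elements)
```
[6, 5, 508]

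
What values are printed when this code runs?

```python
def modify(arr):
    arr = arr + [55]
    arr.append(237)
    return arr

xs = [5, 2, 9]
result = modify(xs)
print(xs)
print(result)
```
[5, 2, 9]
[5, 2, 9, 55, 237]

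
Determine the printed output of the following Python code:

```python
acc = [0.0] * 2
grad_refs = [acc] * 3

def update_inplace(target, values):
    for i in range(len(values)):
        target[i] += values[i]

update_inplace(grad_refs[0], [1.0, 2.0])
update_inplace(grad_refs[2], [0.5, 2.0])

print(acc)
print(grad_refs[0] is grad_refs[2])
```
[1.5, 4.0]
True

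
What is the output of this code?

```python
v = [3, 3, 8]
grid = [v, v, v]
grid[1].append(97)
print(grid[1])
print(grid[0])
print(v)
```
[3, 3, 8, 97]
[3, 3, 8, 97]
[3, 3, 8, 97]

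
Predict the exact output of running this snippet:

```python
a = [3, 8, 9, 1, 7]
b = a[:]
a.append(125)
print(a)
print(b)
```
[3, 8, 9, 1, 7, 125]
[3, 8, 9, 1, 7]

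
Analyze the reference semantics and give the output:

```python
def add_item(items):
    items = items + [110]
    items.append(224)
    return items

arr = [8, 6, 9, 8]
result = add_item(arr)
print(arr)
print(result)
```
[8, 6, 9, 8]
[8, 6, 9, 8, 110, 224]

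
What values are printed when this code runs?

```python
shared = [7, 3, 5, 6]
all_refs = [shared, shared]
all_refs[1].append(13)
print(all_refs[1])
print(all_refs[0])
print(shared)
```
[7, 3, 5, 6, 13]
[7, 3, 5, 6, 13]
[7, 3, 5, 6, 13]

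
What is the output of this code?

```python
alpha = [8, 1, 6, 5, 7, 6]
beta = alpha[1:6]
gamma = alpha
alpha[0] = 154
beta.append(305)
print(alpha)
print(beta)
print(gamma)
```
[154, 1, 6, 5, 7, 6]
[1, 6, 5, 7, 6, 305]
[154, 1, 6, 5, 7, 6]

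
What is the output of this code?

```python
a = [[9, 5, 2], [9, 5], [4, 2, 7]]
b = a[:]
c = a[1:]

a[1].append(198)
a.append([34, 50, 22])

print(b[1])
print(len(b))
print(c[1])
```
[9, 5, 198]
3
[4, 2, 7]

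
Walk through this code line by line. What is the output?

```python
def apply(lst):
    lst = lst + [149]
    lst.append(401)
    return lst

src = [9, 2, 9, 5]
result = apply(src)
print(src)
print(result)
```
[9, 2, 9, 5]
[9, 2, 9, 5, 149, 401]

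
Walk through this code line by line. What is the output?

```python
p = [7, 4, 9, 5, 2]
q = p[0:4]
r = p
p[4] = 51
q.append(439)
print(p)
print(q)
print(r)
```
[7, 4, 9, 5, 51]
[7, 4, 9, 5, 439]
[7, 4, 9, 5, 51]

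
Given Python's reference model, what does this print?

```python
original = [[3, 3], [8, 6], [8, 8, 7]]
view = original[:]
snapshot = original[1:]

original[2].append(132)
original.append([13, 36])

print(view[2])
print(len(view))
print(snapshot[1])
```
[8, 8, 7, 132]
3
[8, 8, 7, 132]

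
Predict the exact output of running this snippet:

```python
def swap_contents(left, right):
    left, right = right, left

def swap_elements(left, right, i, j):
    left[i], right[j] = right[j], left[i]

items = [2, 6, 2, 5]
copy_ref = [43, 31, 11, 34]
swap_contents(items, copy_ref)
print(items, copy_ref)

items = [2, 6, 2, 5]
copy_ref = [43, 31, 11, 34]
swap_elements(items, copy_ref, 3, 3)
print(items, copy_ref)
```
[2, 6, 2, 5] [43, 31, 11, 34]
[2, 6, 2, 34] [43, 31, 11, 5]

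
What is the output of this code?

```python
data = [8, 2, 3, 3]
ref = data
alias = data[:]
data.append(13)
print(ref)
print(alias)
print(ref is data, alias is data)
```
[8, 2, 3, 3, 13]
[8, 2, 3, 3]
True False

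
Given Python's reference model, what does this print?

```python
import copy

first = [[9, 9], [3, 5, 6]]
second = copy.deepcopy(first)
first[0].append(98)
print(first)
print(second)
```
[[9, 9, 98], [3, 5, 6]]
[[9, 9], [3, 5, 6]]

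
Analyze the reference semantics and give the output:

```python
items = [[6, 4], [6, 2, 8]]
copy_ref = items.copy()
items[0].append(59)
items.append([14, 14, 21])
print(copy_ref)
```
[[6, 4, 59], [6, 2, 8]]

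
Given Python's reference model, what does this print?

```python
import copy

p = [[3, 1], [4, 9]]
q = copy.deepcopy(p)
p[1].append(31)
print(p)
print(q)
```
[[3, 1], [4, 9, 31]]
[[3, 1], [4, 9]]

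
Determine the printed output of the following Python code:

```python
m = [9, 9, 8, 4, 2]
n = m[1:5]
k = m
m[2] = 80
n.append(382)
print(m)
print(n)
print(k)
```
[9, 9, 80, 4, 2]
[9, 8, 4, 2, 382]
[9, 9, 80, 4, 2]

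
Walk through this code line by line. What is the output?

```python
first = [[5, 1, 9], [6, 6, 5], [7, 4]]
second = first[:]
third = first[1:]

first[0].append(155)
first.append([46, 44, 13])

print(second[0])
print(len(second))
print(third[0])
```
[5, 1, 9, 155]
3
[6, 6, 5]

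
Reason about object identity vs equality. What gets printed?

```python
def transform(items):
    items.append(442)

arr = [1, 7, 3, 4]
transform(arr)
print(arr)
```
[1, 7, 3, 4, 442]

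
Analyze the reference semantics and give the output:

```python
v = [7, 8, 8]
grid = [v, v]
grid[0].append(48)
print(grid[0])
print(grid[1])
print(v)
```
[7, 8, 8, 48]
[7, 8, 8, 48]
[7, 8, 8, 48]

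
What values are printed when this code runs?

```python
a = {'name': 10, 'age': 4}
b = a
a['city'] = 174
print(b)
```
{'name': 10, 'age': 4, 'city': 174}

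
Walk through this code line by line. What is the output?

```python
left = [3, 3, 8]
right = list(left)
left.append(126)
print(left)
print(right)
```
[3, 3, 8, 126]
[3, 3, 8]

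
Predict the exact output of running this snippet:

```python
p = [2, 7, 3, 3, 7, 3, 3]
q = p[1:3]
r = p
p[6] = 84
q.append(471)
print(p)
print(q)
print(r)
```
[2, 7, 3, 3, 7, 3, 84]
[7, 3, 471]
[2, 7, 3, 3, 7, 3, 84]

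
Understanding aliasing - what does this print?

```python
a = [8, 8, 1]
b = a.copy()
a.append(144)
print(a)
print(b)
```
[8, 8, 1, 144]
[8, 8, 1]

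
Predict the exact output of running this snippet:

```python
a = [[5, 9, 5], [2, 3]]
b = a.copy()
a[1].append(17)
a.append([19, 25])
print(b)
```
[[5, 9, 5], [2, 3, 17]]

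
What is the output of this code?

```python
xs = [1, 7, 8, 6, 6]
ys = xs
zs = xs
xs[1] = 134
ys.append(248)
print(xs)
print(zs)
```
[1, 134, 8, 6, 6, 248]
[1, 134, 8, 6, 6, 248]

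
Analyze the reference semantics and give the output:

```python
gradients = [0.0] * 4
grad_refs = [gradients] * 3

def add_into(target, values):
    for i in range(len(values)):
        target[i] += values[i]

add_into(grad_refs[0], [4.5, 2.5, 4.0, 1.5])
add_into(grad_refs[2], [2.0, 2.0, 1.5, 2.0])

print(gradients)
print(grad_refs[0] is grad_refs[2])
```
[6.5, 4.5, 5.5, 3.5]
True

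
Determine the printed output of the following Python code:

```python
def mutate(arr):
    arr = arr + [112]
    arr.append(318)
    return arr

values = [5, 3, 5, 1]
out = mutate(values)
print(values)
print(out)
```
[5, 3, 5, 1]
[5, 3, 5, 1, 112, 318]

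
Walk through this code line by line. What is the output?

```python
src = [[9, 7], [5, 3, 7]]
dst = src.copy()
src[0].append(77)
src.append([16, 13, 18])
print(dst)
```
[[9, 7, 77], [5, 3, 7]]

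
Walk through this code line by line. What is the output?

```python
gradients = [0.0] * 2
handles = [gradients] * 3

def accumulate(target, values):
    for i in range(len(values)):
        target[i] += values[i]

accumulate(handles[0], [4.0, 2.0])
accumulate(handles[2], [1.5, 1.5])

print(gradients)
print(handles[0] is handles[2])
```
[5.5, 3.5]
True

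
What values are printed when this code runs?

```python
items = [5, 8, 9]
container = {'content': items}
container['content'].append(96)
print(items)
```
[5, 8, 9, 96]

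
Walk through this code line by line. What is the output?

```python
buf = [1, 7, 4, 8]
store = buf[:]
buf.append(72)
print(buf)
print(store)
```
[1, 7, 4, 8, 72]
[1, 7, 4, 8]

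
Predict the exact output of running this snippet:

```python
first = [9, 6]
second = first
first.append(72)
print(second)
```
[9, 6, 72]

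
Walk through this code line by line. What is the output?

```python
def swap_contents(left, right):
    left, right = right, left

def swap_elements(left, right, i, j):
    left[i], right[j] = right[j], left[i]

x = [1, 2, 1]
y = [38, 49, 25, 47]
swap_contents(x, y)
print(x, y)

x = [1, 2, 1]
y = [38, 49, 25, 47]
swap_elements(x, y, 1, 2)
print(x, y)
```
[1, 2, 1] [38, 49, 25, 47]
[1, 25, 1] [38, 49, 2, 47]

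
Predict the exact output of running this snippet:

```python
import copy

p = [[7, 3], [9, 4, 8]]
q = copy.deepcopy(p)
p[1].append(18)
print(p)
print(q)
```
[[7, 3], [9, 4, 8, 18]]
[[7, 3], [9, 4, 8]]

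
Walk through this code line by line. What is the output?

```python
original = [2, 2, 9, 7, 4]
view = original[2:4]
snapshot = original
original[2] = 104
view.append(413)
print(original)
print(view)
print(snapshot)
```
[2, 2, 104, 7, 4]
[9, 7, 413]
[2, 2, 104, 7, 4]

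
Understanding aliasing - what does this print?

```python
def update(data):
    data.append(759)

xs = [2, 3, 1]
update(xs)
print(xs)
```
[2, 3, 1, 759]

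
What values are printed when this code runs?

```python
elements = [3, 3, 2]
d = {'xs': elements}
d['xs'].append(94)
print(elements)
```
[3, 3, 2, 94]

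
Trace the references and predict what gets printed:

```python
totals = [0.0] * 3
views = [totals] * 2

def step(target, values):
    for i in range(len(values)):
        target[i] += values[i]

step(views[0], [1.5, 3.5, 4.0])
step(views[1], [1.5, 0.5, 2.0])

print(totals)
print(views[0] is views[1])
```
[3.0, 4.0, 6.0]
True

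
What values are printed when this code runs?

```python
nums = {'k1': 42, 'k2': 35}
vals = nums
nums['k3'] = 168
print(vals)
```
{'k1': 42, 'k2': 35, 'k3': 168}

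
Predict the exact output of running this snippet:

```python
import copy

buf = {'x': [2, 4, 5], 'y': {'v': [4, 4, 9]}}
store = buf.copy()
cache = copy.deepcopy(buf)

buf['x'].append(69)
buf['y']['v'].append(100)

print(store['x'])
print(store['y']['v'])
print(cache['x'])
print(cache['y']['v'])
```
[2, 4, 5, 69]
[4, 4, 9, 100]
[2, 4, 5]
[4, 4, 9]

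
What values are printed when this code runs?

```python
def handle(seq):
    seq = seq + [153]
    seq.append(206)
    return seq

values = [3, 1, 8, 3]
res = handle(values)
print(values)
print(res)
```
[3, 1, 8, 3]
[3, 1, 8, 3, 153, 206]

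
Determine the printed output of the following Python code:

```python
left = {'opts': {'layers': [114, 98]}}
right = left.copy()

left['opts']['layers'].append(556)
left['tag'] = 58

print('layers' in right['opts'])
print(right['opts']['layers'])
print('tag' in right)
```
True
[114, 98, 556]
False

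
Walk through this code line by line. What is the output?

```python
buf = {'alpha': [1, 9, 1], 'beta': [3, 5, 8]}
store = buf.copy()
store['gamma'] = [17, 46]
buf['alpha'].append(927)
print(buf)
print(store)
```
{'alpha': [1, 9, 1, 927], 'beta': [3, 5, 8]}
{'alpha': [1, 9, 1, 927], 'beta': [3, 5, 8], 'gamma': [17, 46]}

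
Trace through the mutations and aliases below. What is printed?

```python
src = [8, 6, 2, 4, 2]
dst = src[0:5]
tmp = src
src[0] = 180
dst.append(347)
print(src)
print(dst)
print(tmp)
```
[180, 6, 2, 4, 2]
[8, 6, 2, 4, 2, 347]
[180, 6, 2, 4, 2]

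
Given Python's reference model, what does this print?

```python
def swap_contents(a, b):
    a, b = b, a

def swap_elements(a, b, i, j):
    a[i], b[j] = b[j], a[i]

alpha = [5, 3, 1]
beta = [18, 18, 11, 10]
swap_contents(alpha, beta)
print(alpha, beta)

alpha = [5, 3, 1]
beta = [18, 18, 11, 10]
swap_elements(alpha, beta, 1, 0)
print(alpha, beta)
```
[5, 3, 1] [18, 18, 11, 10]
[5, 18, 1] [3, 18, 11, 10]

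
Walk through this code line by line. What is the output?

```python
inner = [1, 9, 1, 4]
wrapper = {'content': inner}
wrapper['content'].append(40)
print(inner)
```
[1, 9, 1, 4, 40]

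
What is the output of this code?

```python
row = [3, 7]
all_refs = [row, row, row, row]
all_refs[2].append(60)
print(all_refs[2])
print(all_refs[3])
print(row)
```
[3, 7, 60]
[3, 7, 60]
[3, 7, 60]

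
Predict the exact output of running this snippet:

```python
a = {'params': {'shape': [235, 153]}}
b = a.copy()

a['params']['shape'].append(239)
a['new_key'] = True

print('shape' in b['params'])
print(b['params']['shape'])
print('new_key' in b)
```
True
[235, 153, 239]
False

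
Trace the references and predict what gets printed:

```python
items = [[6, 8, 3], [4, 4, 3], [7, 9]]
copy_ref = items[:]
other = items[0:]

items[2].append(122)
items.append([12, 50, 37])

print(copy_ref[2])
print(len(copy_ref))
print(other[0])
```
[7, 9, 122]
3
[6, 8, 3]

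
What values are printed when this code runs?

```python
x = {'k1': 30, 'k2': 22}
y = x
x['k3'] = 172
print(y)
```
{'k1': 30, 'k2': 22, 'k3': 172}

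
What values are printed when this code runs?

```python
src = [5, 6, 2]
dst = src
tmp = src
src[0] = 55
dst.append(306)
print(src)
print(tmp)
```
[55, 6, 2, 306]
[55, 6, 2, 306]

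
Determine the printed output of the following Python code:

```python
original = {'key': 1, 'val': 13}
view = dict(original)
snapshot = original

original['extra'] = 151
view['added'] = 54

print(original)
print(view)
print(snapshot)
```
{'key': 1, 'val': 13, 'extra': 151}
{'key': 1, 'val': 13, 'added': 54}
{'key': 1, 'val': 13, 'extra': 151}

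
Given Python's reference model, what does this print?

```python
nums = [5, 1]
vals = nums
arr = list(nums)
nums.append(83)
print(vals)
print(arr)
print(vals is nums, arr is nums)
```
[5, 1, 83]
[5, 1]
True False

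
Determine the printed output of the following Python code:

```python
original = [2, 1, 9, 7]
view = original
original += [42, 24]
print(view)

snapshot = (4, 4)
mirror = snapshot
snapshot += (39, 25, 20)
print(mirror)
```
[2, 1, 9, 7, 42, 24]
(4, 4)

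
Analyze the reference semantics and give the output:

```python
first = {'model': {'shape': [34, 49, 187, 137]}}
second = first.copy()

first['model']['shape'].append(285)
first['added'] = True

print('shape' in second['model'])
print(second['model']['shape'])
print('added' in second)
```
True
[34, 49, 187, 137, 285]
False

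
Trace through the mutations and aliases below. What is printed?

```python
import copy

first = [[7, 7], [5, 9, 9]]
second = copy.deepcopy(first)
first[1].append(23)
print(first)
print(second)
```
[[7, 7], [5, 9, 9, 23]]
[[7, 7], [5, 9, 9]]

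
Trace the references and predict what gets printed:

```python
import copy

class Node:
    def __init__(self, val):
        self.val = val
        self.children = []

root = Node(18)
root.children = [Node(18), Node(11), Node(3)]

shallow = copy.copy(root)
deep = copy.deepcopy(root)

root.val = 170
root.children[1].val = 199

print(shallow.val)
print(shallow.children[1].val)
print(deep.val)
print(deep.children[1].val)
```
18
199
18
11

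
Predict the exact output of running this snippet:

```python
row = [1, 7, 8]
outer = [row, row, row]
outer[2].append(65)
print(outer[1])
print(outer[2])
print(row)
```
[1, 7, 8, 65]
[1, 7, 8, 65]
[1, 7, 8, 65]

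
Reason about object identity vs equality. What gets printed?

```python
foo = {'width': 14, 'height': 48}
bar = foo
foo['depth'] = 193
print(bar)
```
{'width': 14, 'height': 48, 'depth': 193}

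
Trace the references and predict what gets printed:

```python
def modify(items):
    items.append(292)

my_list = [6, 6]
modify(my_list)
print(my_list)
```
[6, 6, 292]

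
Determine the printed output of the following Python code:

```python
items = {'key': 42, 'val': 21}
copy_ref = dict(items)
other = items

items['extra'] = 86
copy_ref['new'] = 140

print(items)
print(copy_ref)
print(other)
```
{'key': 42, 'val': 21, 'extra': 86}
{'key': 42, 'val': 21, 'new': 140}
{'key': 42, 'val': 21, 'extra': 86}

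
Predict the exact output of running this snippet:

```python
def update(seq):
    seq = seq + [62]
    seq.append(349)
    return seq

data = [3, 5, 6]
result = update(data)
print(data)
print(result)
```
[3, 5, 6]
[3, 5, 6, 62, 349]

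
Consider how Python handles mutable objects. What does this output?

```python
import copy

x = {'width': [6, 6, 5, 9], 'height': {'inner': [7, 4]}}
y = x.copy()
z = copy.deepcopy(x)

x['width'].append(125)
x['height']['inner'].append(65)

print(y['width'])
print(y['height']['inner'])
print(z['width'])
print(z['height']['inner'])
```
[6, 6, 5, 9, 125]
[7, 4, 65]
[6, 6, 5, 9]
[7, 4]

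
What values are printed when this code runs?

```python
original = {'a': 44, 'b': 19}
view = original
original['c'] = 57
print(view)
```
{'a': 44, 'b': 19, 'c': 57}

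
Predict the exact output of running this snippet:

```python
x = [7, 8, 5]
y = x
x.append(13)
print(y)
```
[7, 8, 5, 13]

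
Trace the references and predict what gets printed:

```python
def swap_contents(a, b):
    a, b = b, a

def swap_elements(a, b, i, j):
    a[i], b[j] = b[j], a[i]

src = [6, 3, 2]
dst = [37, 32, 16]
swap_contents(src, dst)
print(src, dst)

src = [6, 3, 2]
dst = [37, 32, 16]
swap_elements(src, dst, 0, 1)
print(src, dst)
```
[6, 3, 2] [37, 32, 16]
[32, 3, 2] [37, 6, 16]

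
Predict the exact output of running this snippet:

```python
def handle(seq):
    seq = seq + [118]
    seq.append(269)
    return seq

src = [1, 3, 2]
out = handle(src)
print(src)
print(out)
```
[1, 3, 2]
[1, 3, 2, 118, 269]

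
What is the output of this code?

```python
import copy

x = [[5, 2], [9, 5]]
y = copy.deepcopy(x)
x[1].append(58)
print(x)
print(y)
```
[[5, 2], [9, 5, 58]]
[[5, 2], [9, 5]]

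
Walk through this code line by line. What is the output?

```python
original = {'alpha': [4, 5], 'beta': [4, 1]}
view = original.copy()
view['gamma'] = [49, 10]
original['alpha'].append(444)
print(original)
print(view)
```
{'alpha': [4, 5, 444], 'beta': [4, 1]}
{'alpha': [4, 5, 444], 'beta': [4, 1], 'gamma': [49, 10]}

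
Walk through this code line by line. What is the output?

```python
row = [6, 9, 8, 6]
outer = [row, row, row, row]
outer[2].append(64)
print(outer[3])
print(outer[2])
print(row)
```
[6, 9, 8, 6, 64]
[6, 9, 8, 6, 64]
[6, 9, 8, 6, 64]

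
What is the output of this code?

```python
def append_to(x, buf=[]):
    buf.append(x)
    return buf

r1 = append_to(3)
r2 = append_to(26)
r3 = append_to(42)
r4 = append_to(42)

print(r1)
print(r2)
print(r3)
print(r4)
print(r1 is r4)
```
[3, 26, 42, 42]
[3, 26, 42, 42]
[3, 26, 42, 42]
[3, 26, 42, 42]
True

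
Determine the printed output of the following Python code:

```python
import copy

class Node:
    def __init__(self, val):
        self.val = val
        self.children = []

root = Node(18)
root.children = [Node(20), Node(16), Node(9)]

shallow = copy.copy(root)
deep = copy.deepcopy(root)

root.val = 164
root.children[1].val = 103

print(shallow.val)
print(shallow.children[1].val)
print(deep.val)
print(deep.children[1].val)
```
18
103
18
16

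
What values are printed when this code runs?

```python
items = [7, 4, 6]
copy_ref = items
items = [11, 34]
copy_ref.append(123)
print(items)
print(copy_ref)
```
[11, 34]
[7, 4, 6, 123]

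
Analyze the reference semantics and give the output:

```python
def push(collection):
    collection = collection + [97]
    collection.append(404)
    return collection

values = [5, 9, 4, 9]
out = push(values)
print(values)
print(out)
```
[5, 9, 4, 9]
[5, 9, 4, 9, 97, 404]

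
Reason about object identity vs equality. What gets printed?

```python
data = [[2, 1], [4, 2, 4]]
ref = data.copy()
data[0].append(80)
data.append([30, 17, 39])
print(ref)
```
[[2, 1, 80], [4, 2, 4]]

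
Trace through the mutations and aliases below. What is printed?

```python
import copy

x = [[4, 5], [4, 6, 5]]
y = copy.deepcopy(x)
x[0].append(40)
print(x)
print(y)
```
[[4, 5, 40], [4, 6, 5]]
[[4, 5], [4, 6, 5]]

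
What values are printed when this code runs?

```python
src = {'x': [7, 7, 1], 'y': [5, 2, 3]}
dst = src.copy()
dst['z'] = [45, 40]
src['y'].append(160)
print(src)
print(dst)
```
{'x': [7, 7, 1], 'y': [5, 2, 3, 160]}
{'x': [7, 7, 1], 'y': [5, 2, 3, 160], 'z': [45, 40]}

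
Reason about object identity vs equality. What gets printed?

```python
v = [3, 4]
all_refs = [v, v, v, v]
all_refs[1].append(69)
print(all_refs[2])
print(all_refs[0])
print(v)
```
[3, 4, 69]
[3, 4, 69]
[3, 4, 69]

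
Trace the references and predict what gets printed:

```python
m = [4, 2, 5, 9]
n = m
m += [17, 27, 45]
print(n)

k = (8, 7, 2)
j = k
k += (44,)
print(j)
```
[4, 2, 5, 9, 17, 27, 45]
(8, 7, 2)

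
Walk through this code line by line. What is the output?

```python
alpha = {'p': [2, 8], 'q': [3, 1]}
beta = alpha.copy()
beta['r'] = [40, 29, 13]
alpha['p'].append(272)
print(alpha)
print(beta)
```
{'p': [2, 8, 272], 'q': [3, 1]}
{'p': [2, 8, 272], 'q': [3, 1], 'r': [40, 29, 13]}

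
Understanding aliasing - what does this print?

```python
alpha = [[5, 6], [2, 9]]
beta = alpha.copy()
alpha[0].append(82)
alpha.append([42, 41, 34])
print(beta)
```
[[5, 6, 82], [2, 9]]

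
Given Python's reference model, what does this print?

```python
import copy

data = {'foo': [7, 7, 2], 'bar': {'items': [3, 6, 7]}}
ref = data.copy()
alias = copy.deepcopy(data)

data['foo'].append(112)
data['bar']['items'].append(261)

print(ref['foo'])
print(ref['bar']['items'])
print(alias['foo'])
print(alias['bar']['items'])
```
[7, 7, 2, 112]
[3, 6, 7, 261]
[7, 7, 2]
[3, 6, 7]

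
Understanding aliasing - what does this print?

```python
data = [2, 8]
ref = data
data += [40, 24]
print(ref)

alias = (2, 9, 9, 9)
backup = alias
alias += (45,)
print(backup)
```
[2, 8, 40, 24]
(2, 9, 9, 9)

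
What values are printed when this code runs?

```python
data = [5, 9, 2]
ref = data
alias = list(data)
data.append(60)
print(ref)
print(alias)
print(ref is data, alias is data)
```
[5, 9, 2, 60]
[5, 9, 2]
True False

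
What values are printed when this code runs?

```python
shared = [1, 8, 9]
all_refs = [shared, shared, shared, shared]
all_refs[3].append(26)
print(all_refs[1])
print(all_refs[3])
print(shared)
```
[1, 8, 9, 26]
[1, 8, 9, 26]
[1, 8, 9, 26]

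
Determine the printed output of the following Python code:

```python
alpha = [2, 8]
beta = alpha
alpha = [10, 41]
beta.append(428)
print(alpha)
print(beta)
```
[10, 41]
[2, 8, 428]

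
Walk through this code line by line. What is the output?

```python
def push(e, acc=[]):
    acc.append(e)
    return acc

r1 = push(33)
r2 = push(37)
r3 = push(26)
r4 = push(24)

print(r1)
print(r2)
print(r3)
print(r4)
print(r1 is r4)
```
[33, 37, 26, 24]
[33, 37, 26, 24]
[33, 37, 26, 24]
[33, 37, 26, 24]
True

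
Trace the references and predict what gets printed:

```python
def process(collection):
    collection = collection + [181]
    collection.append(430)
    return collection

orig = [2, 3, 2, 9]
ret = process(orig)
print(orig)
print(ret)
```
[2, 3, 2, 9]
[2, 3, 2, 9, 181, 430]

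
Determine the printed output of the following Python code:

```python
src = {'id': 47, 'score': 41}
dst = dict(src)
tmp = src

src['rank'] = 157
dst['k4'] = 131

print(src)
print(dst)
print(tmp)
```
{'id': 47, 'score': 41, 'rank': 157}
{'id': 47, 'score': 41, 'k4': 131}
{'id': 47, 'score': 41, 'rank': 157}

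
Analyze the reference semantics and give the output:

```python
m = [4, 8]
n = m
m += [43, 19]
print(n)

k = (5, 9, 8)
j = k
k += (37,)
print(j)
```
[4, 8, 43, 19]
(5, 9, 8)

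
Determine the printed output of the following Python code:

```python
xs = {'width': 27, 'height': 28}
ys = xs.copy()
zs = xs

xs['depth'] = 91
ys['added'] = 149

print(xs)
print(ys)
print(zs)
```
{'width': 27, 'height': 28, 'depth': 91}
{'width': 27, 'height': 28, 'added': 149}
{'width': 27, 'height': 28, 'depth': 91}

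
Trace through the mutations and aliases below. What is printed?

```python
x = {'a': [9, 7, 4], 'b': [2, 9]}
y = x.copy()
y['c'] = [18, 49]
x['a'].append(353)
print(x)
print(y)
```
{'a': [9, 7, 4, 353], 'b': [2, 9]}
{'a': [9, 7, 4, 353], 'b': [2, 9], 'c': [18, 49]}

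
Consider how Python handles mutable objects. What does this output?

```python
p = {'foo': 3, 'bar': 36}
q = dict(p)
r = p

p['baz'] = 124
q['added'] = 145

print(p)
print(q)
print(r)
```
{'foo': 3, 'bar': 36, 'baz': 124}
{'foo': 3, 'bar': 36, 'added': 145}
{'foo': 3, 'bar': 36, 'baz': 124}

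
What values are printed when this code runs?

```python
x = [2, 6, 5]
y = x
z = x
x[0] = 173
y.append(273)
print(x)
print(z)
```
[173, 6, 5, 273]
[173, 6, 5, 273]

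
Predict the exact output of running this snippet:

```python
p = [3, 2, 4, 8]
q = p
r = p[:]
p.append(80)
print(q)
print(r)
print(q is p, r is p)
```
[3, 2, 4, 8, 80]
[3, 2, 4, 8]
True False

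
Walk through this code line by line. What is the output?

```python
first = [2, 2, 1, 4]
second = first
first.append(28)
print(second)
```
[2, 2, 1, 4, 28]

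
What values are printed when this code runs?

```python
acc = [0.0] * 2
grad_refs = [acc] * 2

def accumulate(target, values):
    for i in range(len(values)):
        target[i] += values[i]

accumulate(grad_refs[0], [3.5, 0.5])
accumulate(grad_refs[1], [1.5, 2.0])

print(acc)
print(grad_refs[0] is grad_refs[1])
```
[5.0, 2.5]
True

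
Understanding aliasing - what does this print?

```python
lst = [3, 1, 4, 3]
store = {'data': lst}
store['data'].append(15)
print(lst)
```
[3, 1, 4, 3, 15]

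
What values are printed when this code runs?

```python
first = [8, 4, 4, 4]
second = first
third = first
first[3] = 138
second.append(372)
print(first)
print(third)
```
[8, 4, 4, 138, 372]
[8, 4, 4, 138, 372]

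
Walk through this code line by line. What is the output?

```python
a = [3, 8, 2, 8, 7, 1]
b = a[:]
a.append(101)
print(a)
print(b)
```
[3, 8, 2, 8, 7, 1, 101]
[3, 8, 2, 8, 7, 1]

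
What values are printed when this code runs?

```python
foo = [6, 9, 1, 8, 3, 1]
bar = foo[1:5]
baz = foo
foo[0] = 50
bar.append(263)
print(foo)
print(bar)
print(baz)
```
[50, 9, 1, 8, 3, 1]
[9, 1, 8, 3, 263]
[50, 9, 1, 8, 3, 1]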